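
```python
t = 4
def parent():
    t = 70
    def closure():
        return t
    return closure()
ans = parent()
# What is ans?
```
70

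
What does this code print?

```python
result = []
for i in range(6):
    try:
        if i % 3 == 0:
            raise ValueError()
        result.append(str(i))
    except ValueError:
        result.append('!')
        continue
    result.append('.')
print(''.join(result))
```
!1.2.!4.5.

continue in except skips rest of loop body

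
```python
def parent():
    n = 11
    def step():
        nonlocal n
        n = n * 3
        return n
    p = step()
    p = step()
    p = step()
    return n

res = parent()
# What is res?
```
297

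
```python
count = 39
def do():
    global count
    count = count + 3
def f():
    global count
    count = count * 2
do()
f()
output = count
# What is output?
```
84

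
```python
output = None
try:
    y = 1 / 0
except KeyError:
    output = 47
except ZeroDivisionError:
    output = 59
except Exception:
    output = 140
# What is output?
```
59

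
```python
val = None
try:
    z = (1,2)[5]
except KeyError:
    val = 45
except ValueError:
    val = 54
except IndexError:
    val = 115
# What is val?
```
115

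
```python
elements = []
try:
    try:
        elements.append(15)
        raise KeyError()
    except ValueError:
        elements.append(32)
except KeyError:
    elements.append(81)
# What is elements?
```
[15, 81]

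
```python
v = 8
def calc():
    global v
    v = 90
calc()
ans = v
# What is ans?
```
90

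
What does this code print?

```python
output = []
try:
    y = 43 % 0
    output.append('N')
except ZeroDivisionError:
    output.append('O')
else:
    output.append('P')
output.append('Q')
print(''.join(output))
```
OQ

else block skipped when exception is caught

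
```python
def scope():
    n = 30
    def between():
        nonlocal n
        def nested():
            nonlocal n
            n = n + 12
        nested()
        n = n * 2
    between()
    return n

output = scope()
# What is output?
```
84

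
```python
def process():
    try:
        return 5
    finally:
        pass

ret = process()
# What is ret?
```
5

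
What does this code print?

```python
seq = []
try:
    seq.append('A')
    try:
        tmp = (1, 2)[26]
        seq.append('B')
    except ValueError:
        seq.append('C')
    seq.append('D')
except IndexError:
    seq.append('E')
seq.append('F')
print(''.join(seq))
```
AEF

Inner handler doesn't match, propagates to outer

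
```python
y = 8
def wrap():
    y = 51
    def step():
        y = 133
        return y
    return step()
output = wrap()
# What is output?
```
133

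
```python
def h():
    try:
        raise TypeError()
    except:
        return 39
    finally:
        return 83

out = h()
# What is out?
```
83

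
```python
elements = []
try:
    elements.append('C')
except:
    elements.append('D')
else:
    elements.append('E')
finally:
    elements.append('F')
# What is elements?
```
['C', 'E', 'F']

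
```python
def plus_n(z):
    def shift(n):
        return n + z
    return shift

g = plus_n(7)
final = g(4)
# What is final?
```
11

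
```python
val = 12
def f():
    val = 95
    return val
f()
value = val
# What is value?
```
12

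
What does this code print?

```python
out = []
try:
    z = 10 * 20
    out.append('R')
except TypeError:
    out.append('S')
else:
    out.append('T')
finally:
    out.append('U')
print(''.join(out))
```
RTU

else runs before finally when no exception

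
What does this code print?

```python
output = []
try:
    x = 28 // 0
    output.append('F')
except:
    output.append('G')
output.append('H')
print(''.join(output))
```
GH

Exception raised in try, caught by bare except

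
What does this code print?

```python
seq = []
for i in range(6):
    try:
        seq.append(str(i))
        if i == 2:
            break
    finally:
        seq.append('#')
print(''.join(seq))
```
0#1#2#

finally runs even when breaking out of loop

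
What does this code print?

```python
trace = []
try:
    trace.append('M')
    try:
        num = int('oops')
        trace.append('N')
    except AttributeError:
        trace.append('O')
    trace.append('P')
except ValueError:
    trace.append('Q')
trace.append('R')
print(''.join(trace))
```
MQR

Inner handler doesn't match, propagates to outer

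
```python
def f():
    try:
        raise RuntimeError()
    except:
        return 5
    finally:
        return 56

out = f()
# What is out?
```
56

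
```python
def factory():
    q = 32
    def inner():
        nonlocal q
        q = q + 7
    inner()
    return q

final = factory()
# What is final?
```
39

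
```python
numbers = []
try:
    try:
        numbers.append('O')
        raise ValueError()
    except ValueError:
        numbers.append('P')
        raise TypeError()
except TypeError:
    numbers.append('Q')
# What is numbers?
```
['O', 'P', 'Q']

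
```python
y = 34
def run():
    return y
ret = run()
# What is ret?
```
34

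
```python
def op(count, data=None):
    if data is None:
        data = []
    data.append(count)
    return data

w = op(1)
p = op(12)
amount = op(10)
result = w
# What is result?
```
[1]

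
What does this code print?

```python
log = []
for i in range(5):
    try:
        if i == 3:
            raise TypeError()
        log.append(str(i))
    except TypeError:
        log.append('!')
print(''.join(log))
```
012!4

Exception on i=3 caught, loop continues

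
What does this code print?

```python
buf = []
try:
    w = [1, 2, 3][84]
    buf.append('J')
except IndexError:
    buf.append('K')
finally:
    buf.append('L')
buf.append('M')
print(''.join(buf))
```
KLM

finally always runs, even after exception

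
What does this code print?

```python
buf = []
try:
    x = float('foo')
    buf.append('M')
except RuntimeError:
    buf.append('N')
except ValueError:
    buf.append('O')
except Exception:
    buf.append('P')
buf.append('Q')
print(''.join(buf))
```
OQ

ValueError matches before generic Exception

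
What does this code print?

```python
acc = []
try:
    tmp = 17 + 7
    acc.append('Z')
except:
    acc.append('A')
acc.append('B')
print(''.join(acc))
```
ZB

No exception, try block completes normally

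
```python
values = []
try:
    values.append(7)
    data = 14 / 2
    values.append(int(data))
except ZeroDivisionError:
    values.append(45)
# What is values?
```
[7, 7]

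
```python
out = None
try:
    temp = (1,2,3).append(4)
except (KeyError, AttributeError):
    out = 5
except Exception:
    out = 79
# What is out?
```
5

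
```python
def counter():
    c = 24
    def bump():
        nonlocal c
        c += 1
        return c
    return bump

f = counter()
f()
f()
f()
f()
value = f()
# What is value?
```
29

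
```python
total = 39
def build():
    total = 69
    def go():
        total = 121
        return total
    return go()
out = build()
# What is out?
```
121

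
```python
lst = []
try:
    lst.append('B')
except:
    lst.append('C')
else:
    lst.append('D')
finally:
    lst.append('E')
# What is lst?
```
['B', 'D', 'E']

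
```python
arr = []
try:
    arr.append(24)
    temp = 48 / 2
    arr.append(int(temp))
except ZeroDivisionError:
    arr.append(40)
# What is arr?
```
[24, 24]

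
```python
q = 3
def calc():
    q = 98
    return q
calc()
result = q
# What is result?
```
3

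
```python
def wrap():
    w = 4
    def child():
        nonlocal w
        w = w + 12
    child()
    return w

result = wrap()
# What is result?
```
16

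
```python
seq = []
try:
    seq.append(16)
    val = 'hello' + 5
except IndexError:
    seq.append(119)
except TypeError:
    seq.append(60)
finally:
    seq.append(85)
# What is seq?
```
[16, 60, 85]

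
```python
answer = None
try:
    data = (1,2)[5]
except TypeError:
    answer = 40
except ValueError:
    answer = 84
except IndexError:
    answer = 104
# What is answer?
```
104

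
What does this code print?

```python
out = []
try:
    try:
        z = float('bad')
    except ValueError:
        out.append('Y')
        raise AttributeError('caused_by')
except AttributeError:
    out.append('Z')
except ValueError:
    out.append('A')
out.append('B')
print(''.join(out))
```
YZB

AttributeError raised and caught, original ValueError not re-raised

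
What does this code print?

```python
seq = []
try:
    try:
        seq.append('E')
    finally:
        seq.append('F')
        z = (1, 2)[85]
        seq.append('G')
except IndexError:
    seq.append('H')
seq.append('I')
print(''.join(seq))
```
EFHI

Exception in inner finally caught by outer except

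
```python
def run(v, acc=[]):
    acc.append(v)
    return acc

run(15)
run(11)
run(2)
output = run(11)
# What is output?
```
[15, 11, 2, 11]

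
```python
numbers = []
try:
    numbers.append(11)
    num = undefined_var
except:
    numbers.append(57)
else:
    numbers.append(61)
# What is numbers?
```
[11, 57]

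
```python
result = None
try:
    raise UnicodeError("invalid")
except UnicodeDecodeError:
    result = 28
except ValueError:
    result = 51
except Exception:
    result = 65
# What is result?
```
51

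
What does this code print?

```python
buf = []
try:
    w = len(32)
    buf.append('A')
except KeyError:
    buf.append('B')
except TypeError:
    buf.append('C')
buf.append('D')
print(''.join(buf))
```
CD

TypeError is caught by its specific handler, not KeyError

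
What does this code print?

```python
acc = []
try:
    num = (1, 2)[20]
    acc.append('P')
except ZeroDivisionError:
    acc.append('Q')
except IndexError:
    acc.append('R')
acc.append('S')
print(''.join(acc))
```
RS

IndexError is caught by its specific handler, not ZeroDivisionError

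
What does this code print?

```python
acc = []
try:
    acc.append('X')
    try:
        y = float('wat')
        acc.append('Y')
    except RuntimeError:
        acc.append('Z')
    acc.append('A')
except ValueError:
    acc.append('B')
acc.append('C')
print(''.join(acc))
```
XBC

Inner handler doesn't match, propagates to outer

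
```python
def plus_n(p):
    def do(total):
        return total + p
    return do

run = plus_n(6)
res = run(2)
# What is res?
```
8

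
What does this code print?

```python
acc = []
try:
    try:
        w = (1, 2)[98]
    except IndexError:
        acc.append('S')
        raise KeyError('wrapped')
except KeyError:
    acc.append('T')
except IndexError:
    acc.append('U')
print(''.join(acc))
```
ST

New KeyError raised, caught by outer KeyError handler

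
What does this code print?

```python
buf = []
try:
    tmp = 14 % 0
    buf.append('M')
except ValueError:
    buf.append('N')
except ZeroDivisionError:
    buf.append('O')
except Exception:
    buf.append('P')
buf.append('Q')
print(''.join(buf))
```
OQ

ZeroDivisionError matches before generic Exception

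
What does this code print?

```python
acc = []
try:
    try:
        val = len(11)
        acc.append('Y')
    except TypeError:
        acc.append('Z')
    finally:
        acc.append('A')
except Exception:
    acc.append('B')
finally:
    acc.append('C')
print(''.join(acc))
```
ZAC

Both finally blocks run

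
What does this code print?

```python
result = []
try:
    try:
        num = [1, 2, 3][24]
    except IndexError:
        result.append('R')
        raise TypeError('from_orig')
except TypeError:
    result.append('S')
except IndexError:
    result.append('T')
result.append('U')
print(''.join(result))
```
RSU

TypeError raised and caught, original IndexError not re-raised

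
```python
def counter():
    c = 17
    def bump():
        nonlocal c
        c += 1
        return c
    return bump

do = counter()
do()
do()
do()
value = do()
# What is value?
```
21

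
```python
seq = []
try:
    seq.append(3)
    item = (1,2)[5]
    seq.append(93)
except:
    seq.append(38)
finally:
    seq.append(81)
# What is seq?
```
[3, 38, 81]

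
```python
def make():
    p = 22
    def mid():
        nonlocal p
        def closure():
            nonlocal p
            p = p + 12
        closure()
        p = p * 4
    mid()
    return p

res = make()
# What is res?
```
136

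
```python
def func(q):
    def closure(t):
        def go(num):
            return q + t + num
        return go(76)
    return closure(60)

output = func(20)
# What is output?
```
156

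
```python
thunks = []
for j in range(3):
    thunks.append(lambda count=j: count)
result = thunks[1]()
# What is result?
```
1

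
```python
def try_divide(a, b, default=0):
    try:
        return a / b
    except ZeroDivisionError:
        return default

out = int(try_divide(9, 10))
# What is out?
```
0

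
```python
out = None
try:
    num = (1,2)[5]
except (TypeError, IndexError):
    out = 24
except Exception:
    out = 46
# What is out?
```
24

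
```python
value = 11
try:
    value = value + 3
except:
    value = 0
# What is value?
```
14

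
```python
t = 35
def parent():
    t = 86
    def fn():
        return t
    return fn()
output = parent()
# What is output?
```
86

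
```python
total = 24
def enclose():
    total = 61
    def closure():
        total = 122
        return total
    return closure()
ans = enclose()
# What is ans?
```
122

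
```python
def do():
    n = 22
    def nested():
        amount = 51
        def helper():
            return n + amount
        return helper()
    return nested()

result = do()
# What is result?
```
73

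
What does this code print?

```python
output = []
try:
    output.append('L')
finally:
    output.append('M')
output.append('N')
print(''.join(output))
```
LMN

try/finally without except, no exception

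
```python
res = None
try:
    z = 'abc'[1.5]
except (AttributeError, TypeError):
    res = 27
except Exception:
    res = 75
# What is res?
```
27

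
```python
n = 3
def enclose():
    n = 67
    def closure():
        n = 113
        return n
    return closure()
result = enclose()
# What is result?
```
113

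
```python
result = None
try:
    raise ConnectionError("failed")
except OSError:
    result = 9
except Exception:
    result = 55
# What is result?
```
9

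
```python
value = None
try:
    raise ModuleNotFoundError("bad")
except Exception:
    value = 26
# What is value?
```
26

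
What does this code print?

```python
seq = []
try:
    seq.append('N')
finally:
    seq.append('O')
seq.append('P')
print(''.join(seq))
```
NOP

try/finally without except, no exception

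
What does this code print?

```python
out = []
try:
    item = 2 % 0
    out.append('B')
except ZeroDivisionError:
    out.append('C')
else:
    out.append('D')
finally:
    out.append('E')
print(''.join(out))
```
CE

Exception: except runs, else skipped, finally runs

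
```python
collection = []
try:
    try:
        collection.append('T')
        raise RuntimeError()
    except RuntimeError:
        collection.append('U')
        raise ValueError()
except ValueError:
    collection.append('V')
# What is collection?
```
['T', 'U', 'V']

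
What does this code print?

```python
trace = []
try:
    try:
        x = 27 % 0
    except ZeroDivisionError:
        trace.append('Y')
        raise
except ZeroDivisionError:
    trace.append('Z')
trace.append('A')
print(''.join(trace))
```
YZA

raise without argument re-raises current exception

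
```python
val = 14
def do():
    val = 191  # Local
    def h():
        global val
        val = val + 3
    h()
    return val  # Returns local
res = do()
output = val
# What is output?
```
17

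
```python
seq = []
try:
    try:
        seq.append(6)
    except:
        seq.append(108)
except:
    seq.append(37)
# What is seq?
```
[6]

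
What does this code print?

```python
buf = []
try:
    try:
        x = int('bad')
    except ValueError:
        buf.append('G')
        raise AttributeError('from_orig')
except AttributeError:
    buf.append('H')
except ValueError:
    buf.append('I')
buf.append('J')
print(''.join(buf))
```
GHJ

AttributeError raised and caught, original ValueError not re-raised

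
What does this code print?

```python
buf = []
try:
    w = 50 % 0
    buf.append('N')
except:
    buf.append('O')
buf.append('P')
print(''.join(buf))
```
OP

Exception raised in try, caught by bare except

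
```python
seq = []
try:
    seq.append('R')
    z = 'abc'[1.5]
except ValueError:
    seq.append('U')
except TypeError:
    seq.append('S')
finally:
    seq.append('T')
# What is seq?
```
['R', 'S', 'T']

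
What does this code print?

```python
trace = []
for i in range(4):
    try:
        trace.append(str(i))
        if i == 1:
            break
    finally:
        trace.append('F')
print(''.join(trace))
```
0F1F

finally runs even when breaking out of loop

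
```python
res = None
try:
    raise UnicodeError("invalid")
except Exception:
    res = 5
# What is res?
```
5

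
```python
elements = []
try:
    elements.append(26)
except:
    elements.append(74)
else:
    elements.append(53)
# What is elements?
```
[26, 53]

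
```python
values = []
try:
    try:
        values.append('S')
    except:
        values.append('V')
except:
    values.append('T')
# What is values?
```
['S']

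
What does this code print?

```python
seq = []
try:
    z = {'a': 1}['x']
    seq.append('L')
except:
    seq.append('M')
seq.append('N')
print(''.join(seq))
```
MN

Exception raised in try, caught by bare except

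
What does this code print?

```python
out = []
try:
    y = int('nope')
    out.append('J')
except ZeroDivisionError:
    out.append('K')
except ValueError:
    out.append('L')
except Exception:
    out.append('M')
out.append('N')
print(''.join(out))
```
LN

ValueError matches before generic Exception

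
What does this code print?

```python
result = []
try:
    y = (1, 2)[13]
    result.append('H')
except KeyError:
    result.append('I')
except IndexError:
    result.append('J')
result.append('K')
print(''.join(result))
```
JK

IndexError is caught by its specific handler, not KeyError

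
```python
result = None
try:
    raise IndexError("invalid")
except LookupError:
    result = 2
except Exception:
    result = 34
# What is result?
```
2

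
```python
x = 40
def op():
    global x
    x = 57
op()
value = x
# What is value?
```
57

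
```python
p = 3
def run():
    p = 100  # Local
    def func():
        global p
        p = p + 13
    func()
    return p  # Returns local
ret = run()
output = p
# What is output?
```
16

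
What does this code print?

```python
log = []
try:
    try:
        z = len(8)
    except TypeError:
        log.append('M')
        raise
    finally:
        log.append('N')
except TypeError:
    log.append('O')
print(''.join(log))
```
MNO

finally runs before re-raised exception propagates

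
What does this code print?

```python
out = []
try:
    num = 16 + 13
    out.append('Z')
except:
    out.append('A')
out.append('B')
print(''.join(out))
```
ZB

No exception, try block completes normally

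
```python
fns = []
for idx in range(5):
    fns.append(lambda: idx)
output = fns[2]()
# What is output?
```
4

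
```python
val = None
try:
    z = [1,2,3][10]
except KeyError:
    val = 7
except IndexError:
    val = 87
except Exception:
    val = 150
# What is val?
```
87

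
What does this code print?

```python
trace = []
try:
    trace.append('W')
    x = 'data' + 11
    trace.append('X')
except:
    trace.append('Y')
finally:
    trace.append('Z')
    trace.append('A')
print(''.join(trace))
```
WYZA

Code before exception runs, then except, then all of finally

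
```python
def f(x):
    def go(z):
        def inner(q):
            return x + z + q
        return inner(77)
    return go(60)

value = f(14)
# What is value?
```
151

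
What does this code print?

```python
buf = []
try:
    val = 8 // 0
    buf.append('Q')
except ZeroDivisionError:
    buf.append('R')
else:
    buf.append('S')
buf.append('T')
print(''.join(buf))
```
RT

else block skipped when exception is caught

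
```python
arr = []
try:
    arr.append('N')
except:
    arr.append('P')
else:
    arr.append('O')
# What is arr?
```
['N', 'O']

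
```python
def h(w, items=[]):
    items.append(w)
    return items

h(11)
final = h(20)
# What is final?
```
[11, 20]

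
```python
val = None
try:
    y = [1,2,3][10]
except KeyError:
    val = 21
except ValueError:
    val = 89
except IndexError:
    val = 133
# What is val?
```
133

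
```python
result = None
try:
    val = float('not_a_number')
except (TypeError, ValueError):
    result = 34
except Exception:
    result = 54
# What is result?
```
34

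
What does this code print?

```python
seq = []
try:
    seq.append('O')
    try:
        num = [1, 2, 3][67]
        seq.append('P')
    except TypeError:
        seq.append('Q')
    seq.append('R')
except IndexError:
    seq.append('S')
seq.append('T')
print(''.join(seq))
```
OST

Inner handler doesn't match, propagates to outer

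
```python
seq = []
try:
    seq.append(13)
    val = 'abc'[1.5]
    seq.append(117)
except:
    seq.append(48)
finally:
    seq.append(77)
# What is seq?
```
[13, 48, 77]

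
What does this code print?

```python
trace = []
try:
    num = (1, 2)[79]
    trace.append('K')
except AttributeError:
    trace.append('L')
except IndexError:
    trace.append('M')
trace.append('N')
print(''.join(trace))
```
MN

IndexError is caught by its specific handler, not AttributeError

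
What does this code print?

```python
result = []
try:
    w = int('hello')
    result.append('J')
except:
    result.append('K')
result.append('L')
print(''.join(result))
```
KL

Exception raised in try, caught by bare except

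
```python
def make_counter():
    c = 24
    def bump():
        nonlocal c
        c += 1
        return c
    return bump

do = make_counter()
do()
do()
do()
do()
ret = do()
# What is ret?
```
29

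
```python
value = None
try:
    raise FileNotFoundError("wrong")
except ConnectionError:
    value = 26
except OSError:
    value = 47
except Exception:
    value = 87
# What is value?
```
47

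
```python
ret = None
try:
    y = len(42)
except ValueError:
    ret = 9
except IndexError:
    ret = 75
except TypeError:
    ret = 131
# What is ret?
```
131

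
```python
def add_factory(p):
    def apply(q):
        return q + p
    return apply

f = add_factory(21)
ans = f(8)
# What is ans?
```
29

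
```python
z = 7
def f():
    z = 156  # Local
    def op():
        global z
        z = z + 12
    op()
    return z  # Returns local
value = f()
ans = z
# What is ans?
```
19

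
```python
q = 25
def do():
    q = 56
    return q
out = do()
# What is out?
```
56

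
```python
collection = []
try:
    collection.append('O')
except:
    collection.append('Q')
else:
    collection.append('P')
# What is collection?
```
['O', 'P']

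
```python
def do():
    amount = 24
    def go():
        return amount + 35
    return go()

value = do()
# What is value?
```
59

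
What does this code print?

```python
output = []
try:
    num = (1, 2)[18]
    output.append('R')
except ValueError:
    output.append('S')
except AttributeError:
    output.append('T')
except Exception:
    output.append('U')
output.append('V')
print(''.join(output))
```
UV

IndexError not specifically caught, falls to Exception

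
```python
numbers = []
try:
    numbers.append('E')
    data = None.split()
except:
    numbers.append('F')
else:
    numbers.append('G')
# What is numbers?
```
['E', 'F']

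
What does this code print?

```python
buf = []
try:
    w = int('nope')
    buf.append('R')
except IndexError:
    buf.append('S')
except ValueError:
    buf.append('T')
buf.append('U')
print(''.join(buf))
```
TU

ValueError is caught by its specific handler, not IndexError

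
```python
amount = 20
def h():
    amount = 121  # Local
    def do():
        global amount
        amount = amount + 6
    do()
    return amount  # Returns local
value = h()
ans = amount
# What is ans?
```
26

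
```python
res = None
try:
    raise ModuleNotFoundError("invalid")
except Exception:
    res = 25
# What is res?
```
25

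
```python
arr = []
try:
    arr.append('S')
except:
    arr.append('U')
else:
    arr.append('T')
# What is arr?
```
['S', 'T']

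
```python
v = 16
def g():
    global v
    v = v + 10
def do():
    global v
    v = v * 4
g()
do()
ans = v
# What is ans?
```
104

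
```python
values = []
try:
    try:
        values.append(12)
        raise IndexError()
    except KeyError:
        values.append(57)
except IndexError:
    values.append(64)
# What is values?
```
[12, 64]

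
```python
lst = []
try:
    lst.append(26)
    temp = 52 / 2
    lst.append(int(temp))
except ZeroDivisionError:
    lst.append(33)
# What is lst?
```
[26, 26]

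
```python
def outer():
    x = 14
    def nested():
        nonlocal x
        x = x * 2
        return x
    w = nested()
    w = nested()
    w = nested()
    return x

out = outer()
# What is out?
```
112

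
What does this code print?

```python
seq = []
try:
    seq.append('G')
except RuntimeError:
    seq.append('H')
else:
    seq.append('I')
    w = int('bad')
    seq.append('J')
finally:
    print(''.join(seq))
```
GI

Try succeeds, else appends 'I', ValueError in else is uncaught, finally prints before exception propagates ('J' never appended)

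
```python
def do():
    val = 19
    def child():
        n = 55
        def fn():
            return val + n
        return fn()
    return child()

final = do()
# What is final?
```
74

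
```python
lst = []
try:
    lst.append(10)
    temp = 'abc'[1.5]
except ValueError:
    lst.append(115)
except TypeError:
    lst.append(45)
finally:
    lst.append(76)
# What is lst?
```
[10, 45, 76]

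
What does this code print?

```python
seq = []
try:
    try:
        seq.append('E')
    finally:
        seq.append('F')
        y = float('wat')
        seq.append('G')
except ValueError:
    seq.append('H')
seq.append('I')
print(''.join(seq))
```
EFHI

Exception in inner finally caught by outer except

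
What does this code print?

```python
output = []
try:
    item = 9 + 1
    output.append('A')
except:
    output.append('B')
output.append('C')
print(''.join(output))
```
AC

No exception, try block completes normally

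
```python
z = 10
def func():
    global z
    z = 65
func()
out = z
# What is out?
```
65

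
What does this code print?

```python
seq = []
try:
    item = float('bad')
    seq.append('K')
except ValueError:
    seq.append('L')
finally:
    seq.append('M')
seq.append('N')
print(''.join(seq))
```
LMN

finally always runs, even after exception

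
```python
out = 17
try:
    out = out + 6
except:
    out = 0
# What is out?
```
23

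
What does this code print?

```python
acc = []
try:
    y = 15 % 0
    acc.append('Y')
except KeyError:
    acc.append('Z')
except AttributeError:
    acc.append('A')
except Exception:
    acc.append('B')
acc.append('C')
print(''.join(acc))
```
BC

ZeroDivisionError not specifically caught, falls to Exception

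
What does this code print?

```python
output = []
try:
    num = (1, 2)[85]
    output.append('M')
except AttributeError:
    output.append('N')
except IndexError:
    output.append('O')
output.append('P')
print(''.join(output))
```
OP

IndexError is caught by its specific handler, not AttributeError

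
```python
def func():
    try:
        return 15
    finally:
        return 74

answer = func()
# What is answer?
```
74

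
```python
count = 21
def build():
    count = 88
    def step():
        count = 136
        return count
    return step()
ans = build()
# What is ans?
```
136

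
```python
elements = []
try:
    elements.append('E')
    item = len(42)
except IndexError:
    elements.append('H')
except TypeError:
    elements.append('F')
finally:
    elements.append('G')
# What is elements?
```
['E', 'F', 'G']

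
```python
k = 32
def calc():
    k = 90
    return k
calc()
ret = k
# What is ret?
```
32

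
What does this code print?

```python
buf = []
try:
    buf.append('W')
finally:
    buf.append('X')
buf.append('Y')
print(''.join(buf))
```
WXY

try/finally without except, no exception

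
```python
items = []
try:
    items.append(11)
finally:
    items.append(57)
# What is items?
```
[11, 57]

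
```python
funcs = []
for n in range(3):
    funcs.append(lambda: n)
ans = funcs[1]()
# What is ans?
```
2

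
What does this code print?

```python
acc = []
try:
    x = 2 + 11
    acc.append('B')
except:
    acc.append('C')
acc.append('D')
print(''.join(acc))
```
BD

No exception, try block completes normally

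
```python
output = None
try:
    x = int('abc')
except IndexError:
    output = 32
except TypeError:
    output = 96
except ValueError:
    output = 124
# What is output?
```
124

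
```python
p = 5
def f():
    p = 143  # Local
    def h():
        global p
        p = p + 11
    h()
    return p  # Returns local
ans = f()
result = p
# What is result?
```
16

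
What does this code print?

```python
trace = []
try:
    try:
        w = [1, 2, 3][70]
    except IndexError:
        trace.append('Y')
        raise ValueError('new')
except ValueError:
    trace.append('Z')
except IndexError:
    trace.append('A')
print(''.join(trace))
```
YZ

New ValueError raised, caught by outer ValueError handler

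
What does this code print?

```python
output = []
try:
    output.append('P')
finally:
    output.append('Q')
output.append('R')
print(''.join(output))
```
PQR

try/finally without except, no exception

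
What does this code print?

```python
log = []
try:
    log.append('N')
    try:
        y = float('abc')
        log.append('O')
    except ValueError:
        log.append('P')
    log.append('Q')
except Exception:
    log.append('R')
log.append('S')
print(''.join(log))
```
NPQS

Inner exception caught by inner handler, outer continues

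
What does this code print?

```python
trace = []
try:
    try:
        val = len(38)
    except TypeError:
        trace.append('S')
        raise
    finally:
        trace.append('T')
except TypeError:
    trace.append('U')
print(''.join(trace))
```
STU

finally runs before re-raised exception propagates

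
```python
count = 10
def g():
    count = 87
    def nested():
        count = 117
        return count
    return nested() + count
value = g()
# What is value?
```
204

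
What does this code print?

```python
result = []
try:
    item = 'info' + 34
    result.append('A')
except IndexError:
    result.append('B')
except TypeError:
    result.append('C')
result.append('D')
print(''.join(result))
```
CD

TypeError is caught by its specific handler, not IndexError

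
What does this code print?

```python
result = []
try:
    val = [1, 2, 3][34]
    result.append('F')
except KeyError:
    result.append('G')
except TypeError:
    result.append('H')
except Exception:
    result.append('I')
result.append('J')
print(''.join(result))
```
IJ

IndexError not specifically caught, falls to Exception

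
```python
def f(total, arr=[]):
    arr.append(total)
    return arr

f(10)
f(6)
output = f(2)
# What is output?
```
[10, 6, 2]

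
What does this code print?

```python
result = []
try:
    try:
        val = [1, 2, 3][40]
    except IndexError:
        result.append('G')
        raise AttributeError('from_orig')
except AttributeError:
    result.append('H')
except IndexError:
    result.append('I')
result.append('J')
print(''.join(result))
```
GHJ

AttributeError raised and caught, original IndexError not re-raised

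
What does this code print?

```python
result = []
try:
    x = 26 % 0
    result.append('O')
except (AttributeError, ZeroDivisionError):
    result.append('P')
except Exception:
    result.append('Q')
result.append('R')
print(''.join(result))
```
PR

ZeroDivisionError matches tuple containing it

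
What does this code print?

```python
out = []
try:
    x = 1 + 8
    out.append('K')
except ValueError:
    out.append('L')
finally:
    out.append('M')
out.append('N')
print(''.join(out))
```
KMN

finally runs after normal execution too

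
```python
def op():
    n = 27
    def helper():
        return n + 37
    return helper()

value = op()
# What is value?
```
64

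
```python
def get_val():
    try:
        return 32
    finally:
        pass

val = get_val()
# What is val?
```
32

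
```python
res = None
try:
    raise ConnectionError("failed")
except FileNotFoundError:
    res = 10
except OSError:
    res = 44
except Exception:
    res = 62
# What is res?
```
44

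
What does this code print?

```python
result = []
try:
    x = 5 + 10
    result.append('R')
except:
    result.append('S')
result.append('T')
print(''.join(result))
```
RT

No exception, try block completes normally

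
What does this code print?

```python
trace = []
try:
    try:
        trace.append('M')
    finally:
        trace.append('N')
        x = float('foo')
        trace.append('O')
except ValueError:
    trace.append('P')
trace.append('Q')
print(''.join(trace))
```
MNPQ

Exception in inner finally caught by outer except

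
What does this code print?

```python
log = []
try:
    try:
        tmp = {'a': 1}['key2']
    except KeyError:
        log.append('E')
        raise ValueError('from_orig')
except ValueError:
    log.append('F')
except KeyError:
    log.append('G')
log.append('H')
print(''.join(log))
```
EFH

ValueError raised and caught, original KeyError not re-raised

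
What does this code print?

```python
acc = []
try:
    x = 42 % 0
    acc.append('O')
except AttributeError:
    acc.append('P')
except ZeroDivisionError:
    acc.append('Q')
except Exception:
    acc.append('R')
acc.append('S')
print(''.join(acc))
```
QS

ZeroDivisionError matches before generic Exception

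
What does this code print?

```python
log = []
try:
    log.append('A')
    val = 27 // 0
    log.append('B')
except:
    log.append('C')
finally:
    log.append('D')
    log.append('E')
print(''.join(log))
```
ACDE

Code before exception runs, then except, then all of finally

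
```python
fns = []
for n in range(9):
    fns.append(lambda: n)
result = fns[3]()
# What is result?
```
8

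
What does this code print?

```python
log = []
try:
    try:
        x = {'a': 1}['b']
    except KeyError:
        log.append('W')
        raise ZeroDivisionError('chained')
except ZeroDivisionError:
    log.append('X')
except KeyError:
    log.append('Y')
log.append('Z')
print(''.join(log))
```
WXZ

ZeroDivisionError raised and caught, original KeyError not re-raised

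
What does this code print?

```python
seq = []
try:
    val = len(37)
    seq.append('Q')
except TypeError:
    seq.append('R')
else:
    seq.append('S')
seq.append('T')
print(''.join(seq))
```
RT

else block skipped when exception is caught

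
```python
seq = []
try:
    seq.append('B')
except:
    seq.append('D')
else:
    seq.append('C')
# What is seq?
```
['B', 'C']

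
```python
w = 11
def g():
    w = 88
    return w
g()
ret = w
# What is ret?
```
11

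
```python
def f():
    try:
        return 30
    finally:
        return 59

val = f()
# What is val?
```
59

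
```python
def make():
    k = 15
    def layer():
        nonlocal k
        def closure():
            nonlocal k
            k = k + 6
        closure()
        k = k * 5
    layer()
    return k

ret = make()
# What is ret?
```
105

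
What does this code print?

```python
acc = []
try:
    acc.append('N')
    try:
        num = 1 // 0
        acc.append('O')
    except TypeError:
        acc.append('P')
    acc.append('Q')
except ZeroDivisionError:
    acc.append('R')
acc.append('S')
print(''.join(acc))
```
NRS

Inner handler doesn't match, propagates to outer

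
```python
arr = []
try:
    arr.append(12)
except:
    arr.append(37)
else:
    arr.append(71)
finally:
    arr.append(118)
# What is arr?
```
[12, 71, 118]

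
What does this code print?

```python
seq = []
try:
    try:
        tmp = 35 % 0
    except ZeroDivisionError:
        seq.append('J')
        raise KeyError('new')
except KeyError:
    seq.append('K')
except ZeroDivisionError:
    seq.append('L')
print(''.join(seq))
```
JK

New KeyError raised, caught by outer KeyError handler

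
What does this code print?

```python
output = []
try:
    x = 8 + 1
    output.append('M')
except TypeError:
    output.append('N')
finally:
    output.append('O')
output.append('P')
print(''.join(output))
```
MOP

finally runs after normal execution too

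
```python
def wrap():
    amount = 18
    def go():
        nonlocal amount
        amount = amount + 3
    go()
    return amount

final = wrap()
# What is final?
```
21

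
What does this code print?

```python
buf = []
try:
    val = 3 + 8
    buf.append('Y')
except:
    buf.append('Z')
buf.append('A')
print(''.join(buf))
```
YA

No exception, try block completes normally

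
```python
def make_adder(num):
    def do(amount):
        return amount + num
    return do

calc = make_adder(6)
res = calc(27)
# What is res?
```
33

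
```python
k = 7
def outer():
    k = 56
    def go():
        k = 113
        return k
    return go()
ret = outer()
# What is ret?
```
113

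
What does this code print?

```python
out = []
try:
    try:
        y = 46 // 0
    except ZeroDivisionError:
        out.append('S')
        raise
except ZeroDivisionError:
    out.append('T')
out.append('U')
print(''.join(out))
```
STU

raise without argument re-raises current exception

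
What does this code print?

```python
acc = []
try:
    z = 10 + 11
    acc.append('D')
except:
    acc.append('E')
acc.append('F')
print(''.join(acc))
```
DF

No exception, try block completes normally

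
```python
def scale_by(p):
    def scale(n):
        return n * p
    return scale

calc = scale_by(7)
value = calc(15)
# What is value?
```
105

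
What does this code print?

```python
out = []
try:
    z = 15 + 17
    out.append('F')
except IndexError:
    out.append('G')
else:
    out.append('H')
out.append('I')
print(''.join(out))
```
FHI

else block runs when no exception occurs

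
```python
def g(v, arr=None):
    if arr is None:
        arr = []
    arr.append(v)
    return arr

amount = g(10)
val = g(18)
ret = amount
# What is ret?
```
[10]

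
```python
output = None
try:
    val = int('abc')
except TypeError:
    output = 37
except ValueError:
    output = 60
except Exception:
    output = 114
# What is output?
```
60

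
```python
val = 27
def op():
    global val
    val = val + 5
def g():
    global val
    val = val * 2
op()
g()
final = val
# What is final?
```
64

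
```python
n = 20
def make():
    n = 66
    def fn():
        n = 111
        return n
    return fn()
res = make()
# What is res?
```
111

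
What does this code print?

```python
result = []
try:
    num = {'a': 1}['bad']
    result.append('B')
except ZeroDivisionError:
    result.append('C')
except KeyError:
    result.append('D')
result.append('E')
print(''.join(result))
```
DE

KeyError is caught by its specific handler, not ZeroDivisionError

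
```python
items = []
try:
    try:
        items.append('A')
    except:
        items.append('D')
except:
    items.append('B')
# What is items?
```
['A']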